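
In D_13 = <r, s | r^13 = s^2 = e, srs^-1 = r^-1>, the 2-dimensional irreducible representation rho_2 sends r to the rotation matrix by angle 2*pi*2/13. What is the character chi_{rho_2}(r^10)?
chi_{rho_2}(r^10) = 2*cos(2*pi*2*10/13) = -2*cos(pi/13)

Details: rho_2(r^10) is rotation by angle 2*pi*2*10/13, whose trace is 2*cos(2*pi*2*10/13) = -2*cos(pi/13).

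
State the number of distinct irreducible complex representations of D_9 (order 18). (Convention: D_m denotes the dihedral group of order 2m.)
6

Explanation: The number of irreducible complex representations of a finite group equals its number of conjugacy classes. D_9 has 6 conjugacy classes ((n+3)/2 for n odd), so D_9 (order 18) has exactly 6 irreducible complex representations.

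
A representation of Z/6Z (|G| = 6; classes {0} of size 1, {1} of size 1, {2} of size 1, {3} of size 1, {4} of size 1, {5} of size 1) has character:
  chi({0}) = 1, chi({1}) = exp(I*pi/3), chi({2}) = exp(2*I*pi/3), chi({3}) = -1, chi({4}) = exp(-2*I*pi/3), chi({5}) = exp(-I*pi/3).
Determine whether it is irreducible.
Irreducible: <chi, chi> = 1.

<chi, chi> = (1/|G|) sum_C |C| * |chi(C)|^2 = (1/6)[1*|1|^2 + 1*|exp(I*pi/3)|^2 + 1*|exp(2*I*pi/3)|^2 + 1*|-1|^2 + 1*|exp(-2*I*pi/3)|^2 + 1*|exp(-I*pi/3)|^2]
  = (1/6)[(1) + (1) + (1) + (1) + (1) + (1)] = 6/6 = 1.
(Exp terms are combined using exp(i*s)*conj(exp(i*t)) = exp(i*(s-t)), and sums of them are collapsed using the identity that for every m > 1 the m distinct m-th roots of unity sum to 0, e.g. 1 + exp(2*I*pi/3) + exp(-2*I*pi/3) = 0.)
A character is irreducible iff <chi, chi> = 1, so this representation is irreducible.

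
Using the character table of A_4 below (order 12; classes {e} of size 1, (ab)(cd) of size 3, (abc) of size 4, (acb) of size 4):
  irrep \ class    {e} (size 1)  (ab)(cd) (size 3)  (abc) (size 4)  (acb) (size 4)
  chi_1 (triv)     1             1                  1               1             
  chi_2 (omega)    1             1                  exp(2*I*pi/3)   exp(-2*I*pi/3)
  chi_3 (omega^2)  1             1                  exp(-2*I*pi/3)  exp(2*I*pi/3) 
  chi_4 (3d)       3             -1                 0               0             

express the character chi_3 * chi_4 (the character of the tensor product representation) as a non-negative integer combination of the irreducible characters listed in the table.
chi_3 tensor chi_4 = chi_4 (all other irreducibles have multiplicity 0).

Details: The character of a tensor product is the pointwise product (chi_3 * chi_4)(C) = chi_3(C) * chi_4(C):
  {e}: (1)*(3), (ab)(cd): (1)*(-1), (abc): (exp(-2*I*pi/3))*(0), (acb): (exp(2*I*pi/3))*(0)
so (chi_3 * chi_4) takes values
  {e} -> 3, (ab)(cd) -> -1, (abc) -> 0, (acb) -> 0.
Now take the inner product of this character with each irreducible chi from the table, <chi_3*chi_4, chi> = (1/12) sum_C |C| (chi_3*chi_4)(C) conj(chi(C)):
  <chi_3*chi_4, chi_1> = (1/12)[1*(3)*conj(1) + 3*(-1)*conj(1) + 4*(0)*conj(1) + 4*(0)*conj(1)]
      = (1/12)[(3) + (-3) + (0) + (0)] = 0/12 = 0
  <chi_3*chi_4, chi_2> = (1/12)[1*(3)*conj(1) + 3*(-1)*conj(1) + 4*(0)*conj(exp(2*I*pi/3)) + 4*(0)*conj(exp(-2*I*pi/3))]
      = (1/12)[(3) + (-3) + (0) + (0)] = 0/12 = 0
  <chi_3*chi_4, chi_3> = (1/12)[1*(3)*conj(1) + 3*(-1)*conj(1) + 4*(0)*conj(exp(-2*I*pi/3)) + 4*(0)*conj(exp(2*I*pi/3))]
      = (1/12)[(3) + (-3) + (0) + (0)] = 0/12 = 0
  <chi_3*chi_4, chi_4> = (1/12)[1*(3)*conj(3) + 3*(-1)*conj(-1) + 4*(0)*conj(0) + 4*(0)*conj(0)]
      = (1/12)[(9) + (3) + (0) + (0)] = 12/12 = 1
(Exp terms are combined using exp(i*s)*conj(exp(i*t)) = exp(i*(s-t)), and sums of them are collapsed using the identity that for every m > 1 the m distinct m-th roots of unity sum to 0, e.g. 1 + exp(2*I*pi/3) + exp(-2*I*pi/3) = 0.)
Hence the multiplicities are chi_4: 1. Dimension check: dim(chi_3)*dim(chi_4) = 1*3 = 3 and sum (mult * dim) = 1*3 = 3.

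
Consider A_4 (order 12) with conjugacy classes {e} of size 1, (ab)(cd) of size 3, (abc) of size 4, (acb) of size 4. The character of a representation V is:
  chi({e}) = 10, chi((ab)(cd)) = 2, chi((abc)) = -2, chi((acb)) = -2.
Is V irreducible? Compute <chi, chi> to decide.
Not irreducible (reducible): <chi, chi> = 12 > 1.

Proof sketch: <chi, chi> = (1/|G|) sum_C |C| * |chi(C)|^2 = (1/12)[1*|10|^2 + 3*|2|^2 + 4*|-2|^2 + 4*|-2|^2]
  = (1/12)[(100) + (12) + (16) + (16)] = 144/12 = 12.
(Exp terms are combined using exp(i*s)*conj(exp(i*t)) = exp(i*(s-t)), and sums of them are collapsed using the identity that for every m > 1 the m distinct m-th roots of unity sum to 0, e.g. 1 + exp(2*I*pi/3) + exp(-2*I*pi/3) = 0.)
A character is irreducible iff <chi, chi> = 1, so this representation is reducible.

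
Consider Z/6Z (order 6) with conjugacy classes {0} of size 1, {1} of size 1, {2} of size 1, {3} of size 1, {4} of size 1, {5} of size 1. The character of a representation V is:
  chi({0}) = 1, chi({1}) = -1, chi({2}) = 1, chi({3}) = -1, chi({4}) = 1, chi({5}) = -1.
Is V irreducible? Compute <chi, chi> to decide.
Irreducible: <chi, chi> = 1.

<chi, chi> = (1/|G|) sum_C |C| * |chi(C)|^2 = (1/6)[1*|1|^2 + 1*|-1|^2 + 1*|1|^2 + 1*|-1|^2 + 1*|1|^2 + 1*|-1|^2]
  = (1/6)[(1) + (1) + (1) + (1) + (1) + (1)] = 6/6 = 1.
(Exp terms are combined using exp(i*s)*conj(exp(i*t)) = exp(i*(s-t)), and sums of them are collapsed using the identity that for every m > 1 the m distinct m-th roots of unity sum to 0, e.g. 1 + exp(2*I*pi/3) + exp(-2*I*pi/3) = 0.)
A character is irreducible iff <chi, chi> = 1, so this representation is irreducible.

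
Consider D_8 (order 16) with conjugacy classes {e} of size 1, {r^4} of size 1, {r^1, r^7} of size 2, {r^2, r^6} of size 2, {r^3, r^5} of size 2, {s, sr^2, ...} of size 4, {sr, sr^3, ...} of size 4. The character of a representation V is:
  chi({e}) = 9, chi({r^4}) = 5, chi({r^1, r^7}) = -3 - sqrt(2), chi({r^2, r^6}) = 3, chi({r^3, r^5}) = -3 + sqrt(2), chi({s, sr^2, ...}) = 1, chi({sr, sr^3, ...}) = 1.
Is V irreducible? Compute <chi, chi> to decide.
Not irreducible (reducible): <chi, chi> = 11 > 1.

Argument: <chi, chi> = (1/|G|) sum_C |C| * |chi(C)|^2 = (1/16)[1*|9|^2 + 1*|5|^2 + 2*|-3 - sqrt(2)|^2 + 2*|3|^2 + 2*|-3 + sqrt(2)|^2 + 4*|1|^2 + 4*|1|^2]
  = (1/16)[(81) + (25) + (12*sqrt(2) + 22) + (18) + (22 - 12*sqrt(2)) + (4) + (4)] = 176/16 = 11.
A character is irreducible iff <chi, chi> = 1, so this representation is reducible.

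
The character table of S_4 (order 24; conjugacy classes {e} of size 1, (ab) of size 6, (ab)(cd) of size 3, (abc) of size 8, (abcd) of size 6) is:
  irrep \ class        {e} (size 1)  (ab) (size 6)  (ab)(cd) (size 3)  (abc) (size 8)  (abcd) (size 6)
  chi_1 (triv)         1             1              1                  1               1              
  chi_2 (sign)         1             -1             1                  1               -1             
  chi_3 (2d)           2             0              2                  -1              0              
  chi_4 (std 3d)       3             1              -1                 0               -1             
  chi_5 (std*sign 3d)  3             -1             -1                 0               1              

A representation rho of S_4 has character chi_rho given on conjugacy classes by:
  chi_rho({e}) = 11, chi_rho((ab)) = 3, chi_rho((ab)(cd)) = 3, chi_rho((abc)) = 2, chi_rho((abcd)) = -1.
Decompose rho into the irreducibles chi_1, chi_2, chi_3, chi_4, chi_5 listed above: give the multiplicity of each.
Multiplicities: chi_1: 2, chi_2: 1, chi_3: 1, chi_4: 2, chi_5: 0.

Solution. Use <chi_rho, chi> = (1/|G|) sum_C |C| * chi_rho(C) * conj(chi(C)) with |G| = 24 for each irreducible chi in the table:
  <chi_rho, chi_1> = (1/24)[1*(11)*conj(1) + 6*(3)*conj(1) + 3*(3)*conj(1) + 8*(2)*conj(1) + 6*(-1)*conj(1)]
      = (1/24)[(11) + (18) + (9) + (16) + (-6)] = 48/24 = 2
  <chi_rho, chi_2> = (1/24)[1*(11)*conj(1) + 6*(3)*conj(-1) + 3*(3)*conj(1) + 8*(2)*conj(1) + 6*(-1)*conj(-1)]
      = (1/24)[(11) + (-18) + (9) + (16) + (6)] = 24/24 = 1
  <chi_rho, chi_3> = (1/24)[1*(11)*conj(2) + 6*(3)*conj(0) + 3*(3)*conj(2) + 8*(2)*conj(-1) + 6*(-1)*conj(0)]
      = (1/24)[(22) + (0) + (18) + (-16) + (0)] = 24/24 = 1
  <chi_rho, chi_4> = (1/24)[1*(11)*conj(3) + 6*(3)*conj(1) + 3*(3)*conj(-1) + 8*(2)*conj(0) + 6*(-1)*conj(-1)]
      = (1/24)[(33) + (18) + (-9) + (0) + (6)] = 48/24 = 2
  <chi_rho, chi_5> = (1/24)[1*(11)*conj(3) + 6*(3)*conj(-1) + 3*(3)*conj(-1) + 8*(2)*conj(0) + 6*(-1)*conj(1)]
      = (1/24)[(33) + (-18) + (-9) + (0) + (-6)] = 0/24 = 0
Dimension check: dim(rho) = sum (mult * dim) = 2*1 + 1*1 + 1*2 + 2*3 + 0*3 = 11 = chi_rho(e) = 11.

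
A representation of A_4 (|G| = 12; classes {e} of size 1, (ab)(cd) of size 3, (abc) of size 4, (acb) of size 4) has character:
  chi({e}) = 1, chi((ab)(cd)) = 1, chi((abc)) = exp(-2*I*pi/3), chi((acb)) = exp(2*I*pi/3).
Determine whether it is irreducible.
Irreducible: <chi, chi> = 1.

Argument: <chi, chi> = (1/|G|) sum_C |C| * |chi(C)|^2 = (1/12)[1*|1|^2 + 3*|1|^2 + 4*|exp(-2*I*pi/3)|^2 + 4*|exp(2*I*pi/3)|^2]
  = (1/12)[(1) + (3) + (4) + (4)] = 12/12 = 1.
(Exp terms are combined using exp(i*s)*conj(exp(i*t)) = exp(i*(s-t)), and sums of them are collapsed using the identity that for every m > 1 the m distinct m-th roots of unity sum to 0, e.g. 1 + exp(2*I*pi/3) + exp(-2*I*pi/3) = 0.)
A character is irreducible iff <chi, chi> = 1, so this representation is irreducible.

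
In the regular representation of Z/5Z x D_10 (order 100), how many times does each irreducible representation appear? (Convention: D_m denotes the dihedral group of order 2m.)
Each irreducible V_i of dimension d_i appears with multiplicity d_i, i.e. rho_reg = (direct sum over all irreducibles V_i) d_i V_i. The irreducible dimensions for Z/5Z x D_10 are 1, 1, 1, 1, 1, 1, 1, 1, 1, 1, 1, 1, 1, 1, 1, 1, 1, 1, 1, 1, 2, 2, 2, 2, 2, 2, 2, 2, 2, 2, 2, 2, 2, 2, 2, 2, 2, 2, 2, 2: 20 irreducibles of dimension 1, each with multiplicity 1; 20 irreducibles of dimension 2, each with multiplicity 2. Total dimension 20*1*1 + 20*2*2 = 100 = |G|.

Details: General theorem: in the regular representation of a finite group G, each irreducible appears with multiplicity equal to its dimension. Check: dim(rho_reg) = sum d_i^2 = 1 + 1 + 1 + 1 + 1 + 1 + 1 + 1 + 1 + 1 + 1 + 1 + 1 + 1 + 1 + 1 + 1 + 1 + 1 + 1 + 4 + 4 + 4 + 4 + 4 + 4 + 4 + 4 + 4 + 4 + 4 + 4 + 4 + 4 + 4 + 4 + 4 + 4 + 4 + 4 = 100 = |G|.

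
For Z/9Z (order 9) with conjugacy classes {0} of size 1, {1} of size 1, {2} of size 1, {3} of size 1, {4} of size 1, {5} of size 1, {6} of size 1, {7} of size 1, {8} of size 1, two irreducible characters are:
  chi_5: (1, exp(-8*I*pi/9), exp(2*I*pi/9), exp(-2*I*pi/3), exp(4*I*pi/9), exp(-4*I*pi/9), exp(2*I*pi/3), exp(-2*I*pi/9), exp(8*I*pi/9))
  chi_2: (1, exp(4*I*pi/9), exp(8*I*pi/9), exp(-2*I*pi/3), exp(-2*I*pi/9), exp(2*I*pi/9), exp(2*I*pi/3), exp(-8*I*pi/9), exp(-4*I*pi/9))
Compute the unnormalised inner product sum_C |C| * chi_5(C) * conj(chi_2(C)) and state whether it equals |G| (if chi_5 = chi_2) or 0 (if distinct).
Sum = 0; so <chi_5, chi_2> = 0 (distinct irreducibles are orthogonal).

Argument: Compute term by term over conjugacy classes (|C| * chi_5(C) * conj(chi_2(C))):
  1*(1)*conj(1) + 1*(exp(-8*I*pi/9))*conj(exp(4*I*pi/9)) + 1*(exp(2*I*pi/9))*conj(exp(8*I*pi/9)) + 1*(exp(-2*I*pi/3))*conj(exp(-2*I*pi/3)) + 1*(exp(4*I*pi/9))*conj(exp(-2*I*pi/9)) + 1*(exp(-4*I*pi/9))*conj(exp(2*I*pi/9)) + 1*(exp(2*I*pi/3))*conj(exp(2*I*pi/3)) + 1*(exp(-2*I*pi/9))*conj(exp(-8*I*pi/9)) + 1*(exp(8*I*pi/9))*conj(exp(-4*I*pi/9))
  = (1) + (exp(2*I*pi/3)) + (exp(-2*I*pi/3)) + (1) + (exp(2*I*pi/3)) + (exp(-2*I*pi/3)) + (1) + (exp(2*I*pi/3)) + (exp(-2*I*pi/3))
  = 0.
(Exp terms are combined using exp(i*s)*conj(exp(i*t)) = exp(i*(s-t)), and sums of them are collapsed using the identity that for every m > 1 the m distinct m-th roots of unity sum to 0, e.g. 1 + exp(2*I*pi/3) + exp(-2*I*pi/3) = 0.)
Dividing by |G| = 9 gives 0/9 = 0, matching the row-orthogonality relation <chi_5, chi_2> = [chi_5 = chi_2].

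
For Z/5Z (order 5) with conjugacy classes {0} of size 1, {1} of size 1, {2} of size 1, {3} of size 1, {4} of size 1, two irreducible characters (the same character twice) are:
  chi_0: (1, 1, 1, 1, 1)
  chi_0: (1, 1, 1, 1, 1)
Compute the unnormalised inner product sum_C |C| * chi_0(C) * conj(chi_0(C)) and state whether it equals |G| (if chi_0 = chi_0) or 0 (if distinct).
Sum = 5 = |G| = 5; so <chi_0, chi_0> = 1 (norm-1 confirms irreducibility).

Solution. Compute term by term over conjugacy classes (|C| * chi_0(C) * conj(chi_0(C))):
  1*(1)*conj(1) + 1*(1)*conj(1) + 1*(1)*conj(1) + 1*(1)*conj(1) + 1*(1)*conj(1)
  = (1) + (1) + (1) + (1) + (1)
  = 5.
(Exp terms are combined using exp(i*s)*conj(exp(i*t)) = exp(i*(s-t)), and sums of them are collapsed using the identity that for every m > 1 the m distinct m-th roots of unity sum to 0, e.g. 1 + exp(2*I*pi/3) + exp(-2*I*pi/3) = 0.)
Dividing by |G| = 5 gives 5/5 = 1, matching the row-orthogonality relation <chi_0, chi_0> = [chi_0 = chi_0].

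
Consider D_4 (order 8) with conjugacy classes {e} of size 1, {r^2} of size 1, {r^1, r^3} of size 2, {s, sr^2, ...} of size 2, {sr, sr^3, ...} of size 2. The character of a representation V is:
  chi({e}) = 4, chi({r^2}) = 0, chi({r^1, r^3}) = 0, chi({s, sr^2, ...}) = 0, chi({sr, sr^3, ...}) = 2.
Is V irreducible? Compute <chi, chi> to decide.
Not irreducible (reducible): <chi, chi> = 3 > 1.

Why: <chi, chi> = (1/|G|) sum_C |C| * |chi(C)|^2 = (1/8)[1*|4|^2 + 1*|0|^2 + 2*|0|^2 + 2*|0|^2 + 2*|2|^2]
  = (1/8)[(16) + (0) + (0) + (0) + (8)] = 24/8 = 3.
A character is irreducible iff <chi, chi> = 1, so this representation is reducible.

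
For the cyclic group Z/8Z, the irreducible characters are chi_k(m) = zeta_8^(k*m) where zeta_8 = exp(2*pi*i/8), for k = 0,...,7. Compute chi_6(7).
chi_6(7) = zeta_8^42 = I

Derivation: chi_6(7) = zeta_8^(6*7) = zeta_8^42. Since zeta_8^8 = 1, this equals zeta_8^2 = exp(2*pi*i*2/8) = I.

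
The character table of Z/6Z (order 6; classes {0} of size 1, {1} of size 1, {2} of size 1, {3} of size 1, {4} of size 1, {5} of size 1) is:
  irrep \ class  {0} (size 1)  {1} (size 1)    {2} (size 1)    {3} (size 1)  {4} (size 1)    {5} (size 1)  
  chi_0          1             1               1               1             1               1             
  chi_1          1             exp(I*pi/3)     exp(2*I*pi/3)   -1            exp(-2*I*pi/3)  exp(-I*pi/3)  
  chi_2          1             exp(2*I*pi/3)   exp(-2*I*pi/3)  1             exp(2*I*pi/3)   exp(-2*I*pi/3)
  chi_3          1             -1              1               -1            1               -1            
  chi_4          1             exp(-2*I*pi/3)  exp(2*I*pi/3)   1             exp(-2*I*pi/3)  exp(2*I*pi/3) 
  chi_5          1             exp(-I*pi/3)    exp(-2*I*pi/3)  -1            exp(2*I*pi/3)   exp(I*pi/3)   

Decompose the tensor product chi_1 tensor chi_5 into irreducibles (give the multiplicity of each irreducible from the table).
chi_1 tensor chi_5 = chi_0 (all other irreducibles have multiplicity 0).

Working: The character of a tensor product is the pointwise product (chi_1 * chi_5)(C) = chi_1(C) * chi_5(C):
  {0}: (1)*(1), {1}: (exp(I*pi/3))*(exp(-I*pi/3)), {2}: (exp(2*I*pi/3))*(exp(-2*I*pi/3)), {3}: (-1)*(-1), {4}: (exp(-2*I*pi/3))*(exp(2*I*pi/3)), {5}: (exp(-I*pi/3))*(exp(I*pi/3))
so (chi_1 * chi_5) takes values
  {0} -> 1, {1} -> 1, {2} -> 1, {3} -> 1, {4} -> 1, {5} -> 1.
Now take the inner product of this character with each irreducible chi from the table, <chi_1*chi_5, chi> = (1/6) sum_C |C| (chi_1*chi_5)(C) conj(chi(C)):
  <chi_1*chi_5, chi_0> = (1/6)[1*(1)*conj(1) + 1*(1)*conj(1) + 1*(1)*conj(1) + 1*(1)*conj(1) + 1*(1)*conj(1) + 1*(1)*conj(1)]
      = (1/6)[(1) + (1) + (1) + (1) + (1) + (1)] = 6/6 = 1
  <chi_1*chi_5, chi_1> = (1/6)[1*(1)*conj(1) + 1*(1)*conj(exp(I*pi/3)) + 1*(1)*conj(exp(2*I*pi/3)) + 1*(1)*conj(-1) + 1*(1)*conj(exp(-2*I*pi/3)) + 1*(1)*conj(exp(-I*pi/3))]
      = (1/6)[(1) + (exp(-I*pi/3)) + (exp(-2*I*pi/3)) + (-1) + (exp(2*I*pi/3)) + (exp(I*pi/3))] = 0/6 = 0
  <chi_1*chi_5, chi_2> = (1/6)[1*(1)*conj(1) + 1*(1)*conj(exp(2*I*pi/3)) + 1*(1)*conj(exp(-2*I*pi/3)) + 1*(1)*conj(1) + 1*(1)*conj(exp(2*I*pi/3)) + 1*(1)*conj(exp(-2*I*pi/3))]
      = (1/6)[(1) + (exp(-2*I*pi/3)) + (exp(2*I*pi/3)) + (1) + (exp(-2*I*pi/3)) + (exp(2*I*pi/3))] = 0/6 = 0
  <chi_1*chi_5, chi_3> = (1/6)[1*(1)*conj(1) + 1*(1)*conj(-1) + 1*(1)*conj(1) + 1*(1)*conj(-1) + 1*(1)*conj(1) + 1*(1)*conj(-1)]
      = (1/6)[(1) + (-1) + (1) + (-1) + (1) + (-1)] = 0/6 = 0
  <chi_1*chi_5, chi_4> = (1/6)[1*(1)*conj(1) + 1*(1)*conj(exp(-2*I*pi/3)) + 1*(1)*conj(exp(2*I*pi/3)) + 1*(1)*conj(1) + 1*(1)*conj(exp(-2*I*pi/3)) + 1*(1)*conj(exp(2*I*pi/3))]
      = (1/6)[(1) + (exp(2*I*pi/3)) + (exp(-2*I*pi/3)) + (1) + (exp(2*I*pi/3)) + (exp(-2*I*pi/3))] = 0/6 = 0
  <chi_1*chi_5, chi_5> = (1/6)[1*(1)*conj(1) + 1*(1)*conj(exp(-I*pi/3)) + 1*(1)*conj(exp(-2*I*pi/3)) + 1*(1)*conj(-1) + 1*(1)*conj(exp(2*I*pi/3)) + 1*(1)*conj(exp(I*pi/3))]
      = (1/6)[(1) + (exp(I*pi/3)) + (exp(2*I*pi/3)) + (-1) + (exp(-2*I*pi/3)) + (exp(-I*pi/3))] = 0/6 = 0
(Exp terms are combined using exp(i*s)*conj(exp(i*t)) = exp(i*(s-t)), and sums of them are collapsed using the identity that for every m > 1 the m distinct m-th roots of unity sum to 0, e.g. 1 + exp(2*I*pi/3) + exp(-2*I*pi/3) = 0.)
Hence the multiplicities are chi_0: 1. Dimension check: dim(chi_1)*dim(chi_5) = 1*1 = 1 and sum (mult * dim) = 1*1 = 1.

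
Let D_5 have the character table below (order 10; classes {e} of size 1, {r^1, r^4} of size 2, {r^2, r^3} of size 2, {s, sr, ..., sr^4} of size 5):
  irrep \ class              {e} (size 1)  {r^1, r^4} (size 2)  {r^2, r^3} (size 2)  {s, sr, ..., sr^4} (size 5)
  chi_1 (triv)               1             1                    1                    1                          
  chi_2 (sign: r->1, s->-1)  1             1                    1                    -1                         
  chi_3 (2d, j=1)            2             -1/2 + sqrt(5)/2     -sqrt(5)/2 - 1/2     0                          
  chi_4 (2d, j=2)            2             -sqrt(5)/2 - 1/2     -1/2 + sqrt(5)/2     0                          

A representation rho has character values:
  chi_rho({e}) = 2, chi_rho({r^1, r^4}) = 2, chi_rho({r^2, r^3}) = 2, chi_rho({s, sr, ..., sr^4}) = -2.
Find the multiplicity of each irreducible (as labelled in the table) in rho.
Multiplicities: chi_1: 0, chi_2: 2, chi_3: 0, chi_4: 0.

Explanation: Use <chi_rho, chi> = (1/|G|) sum_C |C| * chi_rho(C) * conj(chi(C)) with |G| = 10 for each irreducible chi in the table:
  <chi_rho, chi_1> = (1/10)[1*(2)*conj(1) + 2*(2)*conj(1) + 2*(2)*conj(1) + 5*(-2)*conj(1)]
      = (1/10)[(2) + (4) + (4) + (-10)] = 0/10 = 0
  <chi_rho, chi_2> = (1/10)[1*(2)*conj(1) + 2*(2)*conj(1) + 2*(2)*conj(1) + 5*(-2)*conj(-1)]
      = (1/10)[(2) + (4) + (4) + (10)] = 20/10 = 2
  <chi_rho, chi_3> = (1/10)[1*(2)*conj(2) + 2*(2)*conj(-1/2 + sqrt(5)/2) + 2*(2)*conj(-sqrt(5)/2 - 1/2) + 5*(-2)*conj(0)]
      = (1/10)[(4) + (-2 + 2*sqrt(5)) + (-2*sqrt(5) - 2) + (0)] = 0/10 = 0
  <chi_rho, chi_4> = (1/10)[1*(2)*conj(2) + 2*(2)*conj(-sqrt(5)/2 - 1/2) + 2*(2)*conj(-1/2 + sqrt(5)/2) + 5*(-2)*conj(0)]
      = (1/10)[(4) + (-2*sqrt(5) - 2) + (-2 + 2*sqrt(5)) + (0)] = 0/10 = 0
Dimension check: dim(rho) = sum (mult * dim) = 0*1 + 2*1 + 0*2 + 0*2 = 2 = chi_rho(e) = 2.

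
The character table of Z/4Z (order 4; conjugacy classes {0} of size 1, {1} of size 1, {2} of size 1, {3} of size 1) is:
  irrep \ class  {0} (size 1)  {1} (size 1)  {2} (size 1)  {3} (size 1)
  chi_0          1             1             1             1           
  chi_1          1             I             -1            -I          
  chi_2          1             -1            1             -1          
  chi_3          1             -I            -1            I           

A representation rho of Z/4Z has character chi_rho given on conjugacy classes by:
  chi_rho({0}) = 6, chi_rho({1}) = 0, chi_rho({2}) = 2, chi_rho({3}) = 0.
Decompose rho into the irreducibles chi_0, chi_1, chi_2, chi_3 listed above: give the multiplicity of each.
Multiplicities: chi_0: 2, chi_1: 1, chi_2: 2, chi_3: 1.

Argument: Use <chi_rho, chi> = (1/|G|) sum_C |C| * chi_rho(C) * conj(chi(C)) with |G| = 4 for each irreducible chi in the table:
  <chi_rho, chi_0> = (1/4)[1*(6)*conj(1) + 1*(0)*conj(1) + 1*(2)*conj(1) + 1*(0)*conj(1)]
      = (1/4)[(6) + (0) + (2) + (0)] = 8/4 = 2
  <chi_rho, chi_1> = (1/4)[1*(6)*conj(1) + 1*(0)*conj(I) + 1*(2)*conj(-1) + 1*(0)*conj(-I)]
      = (1/4)[(6) + (0) + (-2) + (0)] = 4/4 = 1
  <chi_rho, chi_2> = (1/4)[1*(6)*conj(1) + 1*(0)*conj(-1) + 1*(2)*conj(1) + 1*(0)*conj(-1)]
      = (1/4)[(6) + (0) + (2) + (0)] = 8/4 = 2
  <chi_rho, chi_3> = (1/4)[1*(6)*conj(1) + 1*(0)*conj(-I) + 1*(2)*conj(-1) + 1*(0)*conj(I)]
      = (1/4)[(6) + (0) + (-2) + (0)] = 4/4 = 1
(Exp terms are combined using exp(i*s)*conj(exp(i*t)) = exp(i*(s-t)), and sums of them are collapsed using the identity that for every m > 1 the m distinct m-th roots of unity sum to 0, e.g. 1 + exp(2*I*pi/3) + exp(-2*I*pi/3) = 0.)
Dimension check: dim(rho) = sum (mult * dim) = 2*1 + 1*1 + 2*1 + 1*1 = 6 = chi_rho(e) = 6.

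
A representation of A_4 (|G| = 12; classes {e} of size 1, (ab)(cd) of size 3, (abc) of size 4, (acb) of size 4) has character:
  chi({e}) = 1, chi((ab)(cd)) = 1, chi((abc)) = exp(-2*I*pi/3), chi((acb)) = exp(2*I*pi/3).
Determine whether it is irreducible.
Irreducible: <chi, chi> = 1.

Justification: <chi, chi> = (1/|G|) sum_C |C| * |chi(C)|^2 = (1/12)[1*|1|^2 + 3*|1|^2 + 4*|exp(-2*I*pi/3)|^2 + 4*|exp(2*I*pi/3)|^2]
  = (1/12)[(1) + (3) + (4) + (4)] = 12/12 = 1.
(Exp terms are combined using exp(i*s)*conj(exp(i*t)) = exp(i*(s-t)), and sums of them are collapsed using the identity that for every m > 1 the m distinct m-th roots of unity sum to 0, e.g. 1 + exp(2*I*pi/3) + exp(-2*I*pi/3) = 0.)
A character is irreducible iff <chi, chi> = 1, so this representation is irreducible.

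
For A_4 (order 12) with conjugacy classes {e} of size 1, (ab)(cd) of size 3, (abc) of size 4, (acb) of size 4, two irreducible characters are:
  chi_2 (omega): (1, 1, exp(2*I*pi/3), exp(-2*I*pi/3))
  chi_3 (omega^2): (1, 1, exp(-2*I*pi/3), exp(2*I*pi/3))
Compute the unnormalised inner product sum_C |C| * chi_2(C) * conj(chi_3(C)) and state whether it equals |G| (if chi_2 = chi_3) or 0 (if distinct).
Sum = 0; so <chi_2, chi_3> = 0 (distinct irreducibles are orthogonal).

Explanation: Compute term by term over conjugacy classes (|C| * chi_2(C) * conj(chi_3(C))):
  1*(1)*conj(1) + 3*(1)*conj(1) + 4*(exp(2*I*pi/3))*conj(exp(-2*I*pi/3)) + 4*(exp(-2*I*pi/3))*conj(exp(2*I*pi/3))
  = (1) + (3) + (4*exp(-2*I*pi/3)) + (4*exp(2*I*pi/3))
  = 0.
(Exp terms are combined using exp(i*s)*conj(exp(i*t)) = exp(i*(s-t)), and sums of them are collapsed using the identity that for every m > 1 the m distinct m-th roots of unity sum to 0, e.g. 1 + exp(2*I*pi/3) + exp(-2*I*pi/3) = 0.)
Dividing by |G| = 12 gives 0/12 = 0, matching the row-orthogonality relation <chi_2, chi_3> = [chi_2 = chi_3].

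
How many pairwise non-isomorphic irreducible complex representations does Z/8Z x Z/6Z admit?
48

Derivation: The number of irreducible complex representations of a finite group equals its number of conjugacy classes. Z/8Z x Z/6Z is abelian of order 48, so every element is its own conjugacy class: 48 classes, so Z/8Z x Z/6Z (order 48) has exactly 48 irreducible complex representations.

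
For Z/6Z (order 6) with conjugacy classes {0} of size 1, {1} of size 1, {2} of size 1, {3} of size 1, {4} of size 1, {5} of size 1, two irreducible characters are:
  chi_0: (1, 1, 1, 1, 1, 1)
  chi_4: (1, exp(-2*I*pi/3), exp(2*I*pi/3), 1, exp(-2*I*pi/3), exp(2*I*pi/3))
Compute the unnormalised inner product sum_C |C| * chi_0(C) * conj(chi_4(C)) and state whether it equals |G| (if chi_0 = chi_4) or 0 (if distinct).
Sum = 0; so <chi_0, chi_4> = 0 (distinct irreducibles are orthogonal).

Justification: Compute term by term over conjugacy classes (|C| * chi_0(C) * conj(chi_4(C))):
  1*(1)*conj(1) + 1*(1)*conj(exp(-2*I*pi/3)) + 1*(1)*conj(exp(2*I*pi/3)) + 1*(1)*conj(1) + 1*(1)*conj(exp(-2*I*pi/3)) + 1*(1)*conj(exp(2*I*pi/3))
  = (1) + (exp(2*I*pi/3)) + (exp(-2*I*pi/3)) + (1) + (exp(2*I*pi/3)) + (exp(-2*I*pi/3))
  = 0.
(Exp terms are combined using exp(i*s)*conj(exp(i*t)) = exp(i*(s-t)), and sums of them are collapsed using the identity that for every m > 1 the m distinct m-th roots of unity sum to 0, e.g. 1 + exp(2*I*pi/3) + exp(-2*I*pi/3) = 0.)
Dividing by |G| = 6 gives 0/6 = 0, matching the row-orthogonality relation <chi_0, chi_4> = [chi_0 = chi_4].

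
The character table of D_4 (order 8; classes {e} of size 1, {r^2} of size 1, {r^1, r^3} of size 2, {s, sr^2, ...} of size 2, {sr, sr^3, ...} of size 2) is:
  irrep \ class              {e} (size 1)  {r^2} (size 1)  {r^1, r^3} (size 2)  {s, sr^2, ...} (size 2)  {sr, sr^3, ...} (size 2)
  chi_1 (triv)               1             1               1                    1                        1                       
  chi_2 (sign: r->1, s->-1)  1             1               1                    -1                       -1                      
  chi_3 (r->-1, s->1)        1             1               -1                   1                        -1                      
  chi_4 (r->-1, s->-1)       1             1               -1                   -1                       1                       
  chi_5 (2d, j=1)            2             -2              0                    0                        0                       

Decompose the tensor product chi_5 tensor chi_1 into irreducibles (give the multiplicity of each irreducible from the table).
chi_5 tensor chi_1 = chi_5 (all other irreducibles have multiplicity 0).

Working: The character of a tensor product is the pointwise product (chi_5 * chi_1)(C) = chi_5(C) * chi_1(C):
  {e}: (2)*(1), {r^2}: (-2)*(1), {r^1, r^3}: (0)*(1), {s, sr^2, ...}: (0)*(1), {sr, sr^3, ...}: (0)*(1)
so (chi_5 * chi_1) takes values
  {e} -> 2, {r^2} -> -2, {r^1, r^3} -> 0, {s, sr^2, ...} -> 0, {sr, sr^3, ...} -> 0.
Now take the inner product of this character with each irreducible chi from the table, <chi_5*chi_1, chi> = (1/8) sum_C |C| (chi_5*chi_1)(C) conj(chi(C)):
  <chi_5*chi_1, chi_1> = (1/8)[1*(2)*conj(1) + 1*(-2)*conj(1) + 2*(0)*conj(1) + 2*(0)*conj(1) + 2*(0)*conj(1)]
      = (1/8)[(2) + (-2) + (0) + (0) + (0)] = 0/8 = 0
  <chi_5*chi_1, chi_2> = (1/8)[1*(2)*conj(1) + 1*(-2)*conj(1) + 2*(0)*conj(1) + 2*(0)*conj(-1) + 2*(0)*conj(-1)]
      = (1/8)[(2) + (-2) + (0) + (0) + (0)] = 0/8 = 0
  <chi_5*chi_1, chi_3> = (1/8)[1*(2)*conj(1) + 1*(-2)*conj(1) + 2*(0)*conj(-1) + 2*(0)*conj(1) + 2*(0)*conj(-1)]
      = (1/8)[(2) + (-2) + (0) + (0) + (0)] = 0/8 = 0
  <chi_5*chi_1, chi_4> = (1/8)[1*(2)*conj(1) + 1*(-2)*conj(1) + 2*(0)*conj(-1) + 2*(0)*conj(-1) + 2*(0)*conj(1)]
      = (1/8)[(2) + (-2) + (0) + (0) + (0)] = 0/8 = 0
  <chi_5*chi_1, chi_5> = (1/8)[1*(2)*conj(2) + 1*(-2)*conj(-2) + 2*(0)*conj(0) + 2*(0)*conj(0) + 2*(0)*conj(0)]
      = (1/8)[(4) + (4) + (0) + (0) + (0)] = 8/8 = 1
Hence the multiplicities are chi_5: 1. Dimension check: dim(chi_5)*dim(chi_1) = 2*1 = 2 and sum (mult * dim) = 1*2 = 2.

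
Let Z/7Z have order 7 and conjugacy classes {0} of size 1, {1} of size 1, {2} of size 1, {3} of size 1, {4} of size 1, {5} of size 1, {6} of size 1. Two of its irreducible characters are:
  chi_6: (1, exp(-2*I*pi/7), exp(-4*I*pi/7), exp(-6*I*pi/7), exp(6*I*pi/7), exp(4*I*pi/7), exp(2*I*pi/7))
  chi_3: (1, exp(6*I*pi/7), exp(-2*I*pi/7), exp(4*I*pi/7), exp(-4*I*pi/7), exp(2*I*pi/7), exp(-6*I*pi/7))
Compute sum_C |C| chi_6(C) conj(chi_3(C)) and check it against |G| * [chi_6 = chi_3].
Sum = 0; so <chi_6, chi_3> = 0 (distinct irreducibles are orthogonal).

Proof sketch: Compute term by term over conjugacy classes (|C| * chi_6(C) * conj(chi_3(C))):
  1*(1)*conj(1) + 1*(exp(-2*I*pi/7))*conj(exp(6*I*pi/7)) + 1*(exp(-4*I*pi/7))*conj(exp(-2*I*pi/7)) + 1*(exp(-6*I*pi/7))*conj(exp(4*I*pi/7)) + 1*(exp(6*I*pi/7))*conj(exp(-4*I*pi/7)) + 1*(exp(4*I*pi/7))*conj(exp(2*I*pi/7)) + 1*(exp(2*I*pi/7))*conj(exp(-6*I*pi/7))
  = (1) + (exp(6*I*pi/7)) + (exp(-2*I*pi/7)) + (exp(4*I*pi/7)) + (exp(-4*I*pi/7)) + (exp(2*I*pi/7)) + (exp(-6*I*pi/7))
  = 0.
(Exp terms are combined using exp(i*s)*conj(exp(i*t)) = exp(i*(s-t)), and sums of them are collapsed using the identity that for every m > 1 the m distinct m-th roots of unity sum to 0, e.g. 1 + exp(2*I*pi/3) + exp(-2*I*pi/3) = 0.)
Dividing by |G| = 7 gives 0/7 = 0, matching the row-orthogonality relation <chi_6, chi_3> = [chi_6 = chi_3].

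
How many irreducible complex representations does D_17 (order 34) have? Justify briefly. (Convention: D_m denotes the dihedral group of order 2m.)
10

Proof sketch: The number of irreducible complex representations of a finite group equals its number of conjugacy classes. D_17 has 10 conjugacy classes ((n+3)/2 for n odd), so D_17 (order 34) has exactly 10 irreducible complex representations.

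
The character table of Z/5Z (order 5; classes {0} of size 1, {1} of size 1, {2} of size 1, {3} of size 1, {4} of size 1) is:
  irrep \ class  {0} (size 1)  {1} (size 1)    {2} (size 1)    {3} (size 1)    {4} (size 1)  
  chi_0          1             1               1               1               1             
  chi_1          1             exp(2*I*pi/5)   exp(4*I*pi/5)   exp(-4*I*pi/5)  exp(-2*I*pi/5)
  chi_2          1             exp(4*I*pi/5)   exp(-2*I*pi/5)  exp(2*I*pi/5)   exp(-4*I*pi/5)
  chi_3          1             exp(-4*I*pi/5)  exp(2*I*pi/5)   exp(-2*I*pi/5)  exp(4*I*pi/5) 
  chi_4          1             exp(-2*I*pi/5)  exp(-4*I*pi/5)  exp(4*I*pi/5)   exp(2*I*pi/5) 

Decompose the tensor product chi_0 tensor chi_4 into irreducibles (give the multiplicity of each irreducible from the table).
chi_0 tensor chi_4 = chi_4 (all other irreducibles have multiplicity 0).

Argument: The character of a tensor product is the pointwise product (chi_0 * chi_4)(C) = chi_0(C) * chi_4(C):
  {0}: (1)*(1), {1}: (1)*(exp(-2*I*pi/5)), {2}: (1)*(exp(-4*I*pi/5)), {3}: (1)*(exp(4*I*pi/5)), {4}: (1)*(exp(2*I*pi/5))
so (chi_0 * chi_4) takes values
  {0} -> 1, {1} -> exp(-2*I*pi/5), {2} -> exp(-4*I*pi/5), {3} -> exp(4*I*pi/5), {4} -> exp(2*I*pi/5).
Now take the inner product of this character with each irreducible chi from the table, <chi_0*chi_4, chi> = (1/5) sum_C |C| (chi_0*chi_4)(C) conj(chi(C)):
  <chi_0*chi_4, chi_0> = (1/5)[1*(1)*conj(1) + 1*(exp(-2*I*pi/5))*conj(1) + 1*(exp(-4*I*pi/5))*conj(1) + 1*(exp(4*I*pi/5))*conj(1) + 1*(exp(2*I*pi/5))*conj(1)]
      = (1/5)[(1) + (exp(-2*I*pi/5)) + (exp(-4*I*pi/5)) + (exp(4*I*pi/5)) + (exp(2*I*pi/5))] = 0/5 = 0
  <chi_0*chi_4, chi_1> = (1/5)[1*(1)*conj(1) + 1*(exp(-2*I*pi/5))*conj(exp(2*I*pi/5)) + 1*(exp(-4*I*pi/5))*conj(exp(4*I*pi/5)) + 1*(exp(4*I*pi/5))*conj(exp(-4*I*pi/5)) + 1*(exp(2*I*pi/5))*conj(exp(-2*I*pi/5))]
      = (1/5)[(1) + (exp(-4*I*pi/5)) + (exp(2*I*pi/5)) + (exp(-2*I*pi/5)) + (exp(4*I*pi/5))] = 0/5 = 0
  <chi_0*chi_4, chi_2> = (1/5)[1*(1)*conj(1) + 1*(exp(-2*I*pi/5))*conj(exp(4*I*pi/5)) + 1*(exp(-4*I*pi/5))*conj(exp(-2*I*pi/5)) + 1*(exp(4*I*pi/5))*conj(exp(2*I*pi/5)) + 1*(exp(2*I*pi/5))*conj(exp(-4*I*pi/5))]
      = (1/5)[(1) + (exp(4*I*pi/5)) + (exp(-2*I*pi/5)) + (exp(2*I*pi/5)) + (exp(-4*I*pi/5))] = 0/5 = 0
  <chi_0*chi_4, chi_3> = (1/5)[1*(1)*conj(1) + 1*(exp(-2*I*pi/5))*conj(exp(-4*I*pi/5)) + 1*(exp(-4*I*pi/5))*conj(exp(2*I*pi/5)) + 1*(exp(4*I*pi/5))*conj(exp(-2*I*pi/5)) + 1*(exp(2*I*pi/5))*conj(exp(4*I*pi/5))]
      = (1/5)[(1) + (exp(2*I*pi/5)) + (exp(4*I*pi/5)) + (exp(-4*I*pi/5)) + (exp(-2*I*pi/5))] = 0/5 = 0
  <chi_0*chi_4, chi_4> = (1/5)[1*(1)*conj(1) + 1*(exp(-2*I*pi/5))*conj(exp(-2*I*pi/5)) + 1*(exp(-4*I*pi/5))*conj(exp(-4*I*pi/5)) + 1*(exp(4*I*pi/5))*conj(exp(4*I*pi/5)) + 1*(exp(2*I*pi/5))*conj(exp(2*I*pi/5))]
      = (1/5)[(1) + (1) + (1) + (1) + (1)] = 5/5 = 1
(Exp terms are combined using exp(i*s)*conj(exp(i*t)) = exp(i*(s-t)), and sums of them are collapsed using the identity that for every m > 1 the m distinct m-th roots of unity sum to 0, e.g. 1 + exp(2*I*pi/3) + exp(-2*I*pi/3) = 0.)
Hence the multiplicities are chi_4: 1. Dimension check: dim(chi_0)*dim(chi_4) = 1*1 = 1 and sum (mult * dim) = 1*1 = 1.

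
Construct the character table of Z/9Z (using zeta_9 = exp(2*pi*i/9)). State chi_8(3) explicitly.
Character table of Z/9Z (irreps indexed chi_0,...,chi_8 with chi_k(m) = zeta_9^(k*m), zeta_9 = exp(2*pi*i/9)):
  irrep \ class  {0} (size 1)  {1} (size 1)    {2} (size 1)    {3} (size 1)    {4} (size 1)    {5} (size 1)    {6} (size 1)    {7} (size 1)    {8} (size 1)  
  chi_0          1             1               1               1               1               1               1               1               1             
  chi_1          1             exp(2*I*pi/9)   exp(4*I*pi/9)   exp(2*I*pi/3)   exp(8*I*pi/9)   exp(-8*I*pi/9)  exp(-2*I*pi/3)  exp(-4*I*pi/9)  exp(-2*I*pi/9)
  chi_2          1             exp(4*I*pi/9)   exp(8*I*pi/9)   exp(-2*I*pi/3)  exp(-2*I*pi/9)  exp(2*I*pi/9)   exp(2*I*pi/3)   exp(-8*I*pi/9)  exp(-4*I*pi/9)
  chi_3          1             exp(2*I*pi/3)   exp(-2*I*pi/3)  1               exp(2*I*pi/3)   exp(-2*I*pi/3)  1               exp(2*I*pi/3)   exp(-2*I*pi/3)
  chi_4          1             exp(8*I*pi/9)   exp(-2*I*pi/9)  exp(2*I*pi/3)   exp(-4*I*pi/9)  exp(4*I*pi/9)   exp(-2*I*pi/3)  exp(2*I*pi/9)   exp(-8*I*pi/9)
  chi_5          1             exp(-8*I*pi/9)  exp(2*I*pi/9)   exp(-2*I*pi/3)  exp(4*I*pi/9)   exp(-4*I*pi/9)  exp(2*I*pi/3)   exp(-2*I*pi/9)  exp(8*I*pi/9) 
  chi_6          1             exp(-2*I*pi/3)  exp(2*I*pi/3)   1               exp(-2*I*pi/3)  exp(2*I*pi/3)   1               exp(-2*I*pi/3)  exp(2*I*pi/3) 
  chi_7          1             exp(-4*I*pi/9)  exp(-8*I*pi/9)  exp(2*I*pi/3)   exp(2*I*pi/9)   exp(-2*I*pi/9)  exp(-2*I*pi/3)  exp(8*I*pi/9)   exp(4*I*pi/9) 
  chi_8          1             exp(-2*I*pi/9)  exp(-4*I*pi/9)  exp(-2*I*pi/3)  exp(-8*I*pi/9)  exp(8*I*pi/9)   exp(2*I*pi/3)   exp(4*I*pi/9)   exp(2*I*pi/9) 

Spot check: chi_8(3) = zeta_9^(8*3) = zeta_9^24 = exp(-2*I*pi/3).

Proof sketch: Z/9Z is abelian, so all 9 irreducible complex representations are 1-dimensional. They are given by chi_k(m) = zeta_9^(k*m) for k = 0,...,8. Row orthogonality: sum_m chi_k(m) conj(chi_l(m)) = 9 * [k = l].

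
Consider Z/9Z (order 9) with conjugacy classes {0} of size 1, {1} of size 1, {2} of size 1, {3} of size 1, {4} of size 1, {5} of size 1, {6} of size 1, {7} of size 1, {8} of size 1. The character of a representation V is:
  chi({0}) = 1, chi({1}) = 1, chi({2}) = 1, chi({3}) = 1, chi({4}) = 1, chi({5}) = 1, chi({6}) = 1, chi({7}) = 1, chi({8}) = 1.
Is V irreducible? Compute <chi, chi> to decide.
Irreducible: <chi, chi> = 1.

Details: <chi, chi> = (1/|G|) sum_C |C| * |chi(C)|^2 = (1/9)[1*|1|^2 + 1*|1|^2 + 1*|1|^2 + 1*|1|^2 + 1*|1|^2 + 1*|1|^2 + 1*|1|^2 + 1*|1|^2 + 1*|1|^2]
  = (1/9)[(1) + (1) + (1) + (1) + (1) + (1) + (1) + (1) + (1)] = 9/9 = 1.
(Exp terms are combined using exp(i*s)*conj(exp(i*t)) = exp(i*(s-t)), and sums of them are collapsed using the identity that for every m > 1 the m distinct m-th roots of unity sum to 0, e.g. 1 + exp(2*I*pi/3) + exp(-2*I*pi/3) = 0.)
A character is irreducible iff <chi, chi> = 1, so this representation is irreducible.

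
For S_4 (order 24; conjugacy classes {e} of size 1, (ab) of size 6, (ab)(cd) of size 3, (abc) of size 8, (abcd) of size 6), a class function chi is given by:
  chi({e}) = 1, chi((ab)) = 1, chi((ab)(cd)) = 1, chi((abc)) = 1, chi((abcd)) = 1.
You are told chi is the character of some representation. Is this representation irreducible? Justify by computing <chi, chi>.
Irreducible: <chi, chi> = 1.

Working: <chi, chi> = (1/|G|) sum_C |C| * |chi(C)|^2 = (1/24)[1*|1|^2 + 6*|1|^2 + 3*|1|^2 + 8*|1|^2 + 6*|1|^2]
  = (1/24)[(1) + (6) + (3) + (8) + (6)] = 24/24 = 1.
A character is irreducible iff <chi, chi> = 1, so this representation is irreducible.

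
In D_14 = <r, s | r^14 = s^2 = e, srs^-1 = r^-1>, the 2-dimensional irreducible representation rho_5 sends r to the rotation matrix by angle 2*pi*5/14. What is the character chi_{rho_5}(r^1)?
chi_{rho_5}(r^1) = 2*cos(2*pi*5*1/14) = -2*cos(2*pi/7)

Argument: rho_5(r^1) is rotation by angle 2*pi*5*1/14, whose trace is 2*cos(2*pi*5*1/14) = -2*cos(2*pi/7).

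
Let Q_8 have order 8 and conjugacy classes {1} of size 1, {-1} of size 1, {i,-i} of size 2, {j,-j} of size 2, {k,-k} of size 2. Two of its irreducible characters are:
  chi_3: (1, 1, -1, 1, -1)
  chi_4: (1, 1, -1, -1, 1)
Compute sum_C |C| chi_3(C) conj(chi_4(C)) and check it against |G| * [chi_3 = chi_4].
Sum = 0; so <chi_3, chi_4> = 0 (distinct irreducibles are orthogonal).

Solution. Compute term by term over conjugacy classes (|C| * chi_3(C) * conj(chi_4(C))):
  1*(1)*conj(1) + 1*(1)*conj(1) + 2*(-1)*conj(-1) + 2*(1)*conj(-1) + 2*(-1)*conj(1)
  = (1) + (1) + (2) + (-2) + (-2)
  = 0.
Dividing by |G| = 8 gives 0/8 = 0, matching the row-orthogonality relation <chi_3, chi_4> = [chi_3 = chi_4].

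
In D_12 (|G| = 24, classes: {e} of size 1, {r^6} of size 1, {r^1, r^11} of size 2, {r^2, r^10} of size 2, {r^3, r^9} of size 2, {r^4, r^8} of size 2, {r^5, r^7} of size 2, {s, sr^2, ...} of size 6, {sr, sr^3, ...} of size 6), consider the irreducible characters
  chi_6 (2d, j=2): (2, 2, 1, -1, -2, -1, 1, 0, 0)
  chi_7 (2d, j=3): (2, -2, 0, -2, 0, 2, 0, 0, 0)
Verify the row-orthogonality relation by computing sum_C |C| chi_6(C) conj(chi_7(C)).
Sum = 0; so <chi_6, chi_7> = 0 (distinct irreducibles are orthogonal).

Solution. Compute term by term over conjugacy classes (|C| * chi_6(C) * conj(chi_7(C))):
  1*(2)*conj(2) + 1*(2)*conj(-2) + 2*(1)*conj(0) + 2*(-1)*conj(-2) + 2*(-2)*conj(0) + 2*(-1)*conj(2) + 2*(1)*conj(0) + 6*(0)*conj(0) + 6*(0)*conj(0)
  = (4) + (-4) + (0) + (4) + (0) + (-4) + (0) + (0) + (0)
  = 0.
Dividing by |G| = 24 gives 0/24 = 0, matching the row-orthogonality relation <chi_6, chi_7> = [chi_6 = chi_7].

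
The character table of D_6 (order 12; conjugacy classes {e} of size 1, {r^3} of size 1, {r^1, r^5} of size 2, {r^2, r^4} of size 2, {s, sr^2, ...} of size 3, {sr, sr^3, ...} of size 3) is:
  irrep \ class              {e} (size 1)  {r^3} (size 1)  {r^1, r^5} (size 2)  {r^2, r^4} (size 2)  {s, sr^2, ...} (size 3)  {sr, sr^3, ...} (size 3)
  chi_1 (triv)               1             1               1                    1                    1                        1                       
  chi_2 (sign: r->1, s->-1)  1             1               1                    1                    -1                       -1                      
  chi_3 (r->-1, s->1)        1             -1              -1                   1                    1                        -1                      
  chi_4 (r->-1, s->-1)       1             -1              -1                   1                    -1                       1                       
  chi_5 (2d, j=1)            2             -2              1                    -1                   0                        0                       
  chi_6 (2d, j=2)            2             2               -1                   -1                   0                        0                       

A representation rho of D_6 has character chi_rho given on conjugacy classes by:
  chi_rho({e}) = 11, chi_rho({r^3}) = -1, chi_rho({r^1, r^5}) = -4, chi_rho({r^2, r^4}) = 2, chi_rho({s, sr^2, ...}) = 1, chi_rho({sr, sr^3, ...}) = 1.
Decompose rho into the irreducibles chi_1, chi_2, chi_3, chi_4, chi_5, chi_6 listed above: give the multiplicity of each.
Multiplicities: chi_1: 1, chi_2: 0, chi_3: 2, chi_4: 2, chi_5: 1, chi_6: 2.

Reasoning: Use <chi_rho, chi> = (1/|G|) sum_C |C| * chi_rho(C) * conj(chi(C)) with |G| = 12 for each irreducible chi in the table:
  <chi_rho, chi_1> = (1/12)[1*(11)*conj(1) + 1*(-1)*conj(1) + 2*(-4)*conj(1) + 2*(2)*conj(1) + 3*(1)*conj(1) + 3*(1)*conj(1)]
      = (1/12)[(11) + (-1) + (-8) + (4) + (3) + (3)] = 12/12 = 1
  <chi_rho, chi_2> = (1/12)[1*(11)*conj(1) + 1*(-1)*conj(1) + 2*(-4)*conj(1) + 2*(2)*conj(1) + 3*(1)*conj(-1) + 3*(1)*conj(-1)]
      = (1/12)[(11) + (-1) + (-8) + (4) + (-3) + (-3)] = 0/12 = 0
  <chi_rho, chi_3> = (1/12)[1*(11)*conj(1) + 1*(-1)*conj(-1) + 2*(-4)*conj(-1) + 2*(2)*conj(1) + 3*(1)*conj(1) + 3*(1)*conj(-1)]
      = (1/12)[(11) + (1) + (8) + (4) + (3) + (-3)] = 24/12 = 2
  <chi_rho, chi_4> = (1/12)[1*(11)*conj(1) + 1*(-1)*conj(-1) + 2*(-4)*conj(-1) + 2*(2)*conj(1) + 3*(1)*conj(-1) + 3*(1)*conj(1)]
      = (1/12)[(11) + (1) + (8) + (4) + (-3) + (3)] = 24/12 = 2
  <chi_rho, chi_5> = (1/12)[1*(11)*conj(2) + 1*(-1)*conj(-2) + 2*(-4)*conj(1) + 2*(2)*conj(-1) + 3*(1)*conj(0) + 3*(1)*conj(0)]
      = (1/12)[(22) + (2) + (-8) + (-4) + (0) + (0)] = 12/12 = 1
  <chi_rho, chi_6> = (1/12)[1*(11)*conj(2) + 1*(-1)*conj(2) + 2*(-4)*conj(-1) + 2*(2)*conj(-1) + 3*(1)*conj(0) + 3*(1)*conj(0)]
      = (1/12)[(22) + (-2) + (8) + (-4) + (0) + (0)] = 24/12 = 2
Dimension check: dim(rho) = sum (mult * dim) = 1*1 + 0*1 + 2*1 + 2*1 + 1*2 + 2*2 = 11 = chi_rho(e) = 11.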